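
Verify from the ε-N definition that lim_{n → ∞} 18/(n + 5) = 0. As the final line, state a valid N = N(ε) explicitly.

N = 18/ε

Suppose ε > 0. For n ≥ 1, |18/(n + 5) − 0| = 18/(n + 5) ≤ 18/n.
We need 18/n < ε, i.e. n > 18/ε.
Take N = 18/ε. If n > N then |18/(n + 5)| ≤ 18/n < ε.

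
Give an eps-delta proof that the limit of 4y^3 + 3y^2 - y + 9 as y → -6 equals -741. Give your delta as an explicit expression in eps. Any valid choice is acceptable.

Let eps > 0. We want delta > 0 such that 0 < |y + 6| < delta implies |(4y^3 + 3y^2 - y + 9) + 741| < eps.
(4y^3 + 3y^2 - y + 9) + 741 = 4y^3 + 3y^2 - y + 750 = (y + 6)(4y^2 - 21y + 125).
So |(4y^3 + 3y^2 - y + 9) + 741| = |y + 6|·|4y^2 - 21y + 125|.
Require delta ≤ 1. Then |y + 6| < 1 gives |y| < 7, and by the triangle inequality |4y^2 - 21y + 125| ≤ 4·7^2 + 21·7 + 125 = 468.
Hence |(4y^3 + 3y^2 - y + 9) + 741| ≤ 468|y + 6| < eps provided |y + 6| < eps/468.
Choosing delta = min(1, eps/468) ensures both conditions, hence |(4y^3 + 3y^2 - y + 9) + 741| < eps.

delta = min(1, eps/468)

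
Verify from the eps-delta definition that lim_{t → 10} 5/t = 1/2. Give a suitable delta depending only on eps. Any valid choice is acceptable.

delta = min(5, 10eps)

Suppose eps > 0. We seek delta > 0 such that 0 < |t − 10| < delta implies |5/t − (1/2)| < eps.
|5/t − (1/2)| = 5·|10 − t|/(10·|t|) = 5|t − 10|/(10|t|).
Restrict delta ≤ 5. Then |t − 10| < 5 gives |t| > 5, so 10|t| > 50.
Then |5/t − (1/2)| < 5|t − 10|/50, which is < eps when |t − 10| < 10eps.
Take delta = min(5, 10eps). Then 0 < |t − 10| < delta gives both |t − 10| < 5 and |t − 10| < 10eps, so |5/t − (1/2)| < eps.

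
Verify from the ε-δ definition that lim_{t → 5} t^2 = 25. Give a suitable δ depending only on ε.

δ = min(1, ε/11)

Suppose ε > 0. We seek δ > 0 with 0 < |t − 5| < δ ⇒ |t^2 − 25| < ε.
Factor: t^2 − 25 = (t − 5)(t + 5), so |t^2 − 25| = |t − 5|·|t + 5|.
Restrict δ ≤ 1. Then |t − 5| < 1 gives |t| < 6, so by the triangle inequality |t + 5| ≤ 6 + 5 = 11.
Hence |t^2 − 25| ≤ 11|t − 5|, which is < ε once |t − 5| < ε/11.
Take δ = min(1, ε/11). If 0 < |t − 5| < δ then both bounds hold and |t^2 − 25| ≤ 11|t − 5| < 11·(ε/11) = ε.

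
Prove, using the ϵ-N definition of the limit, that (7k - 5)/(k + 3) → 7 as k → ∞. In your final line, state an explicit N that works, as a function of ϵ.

N = 26/ϵ

Let ϵ > 0. For k ≥ 1, |(7k - 5)/(k + 3) − 7| = |-26|/((k + 3)) = 26/((k + 3)).
Since k + 3 ≥ k for k ≥ 1, this is ≤ 26/(k) = 26/k.
So |(7k - 5)/(k + 3) − 7| < ϵ whenever k > 26/ϵ.
Take N = 26/ϵ. If k > N then |(7k - 5)/(k + 3) − 7| ≤ 26/k < ϵ.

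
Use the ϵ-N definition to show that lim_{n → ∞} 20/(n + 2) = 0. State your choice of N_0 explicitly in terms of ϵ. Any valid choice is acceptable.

N_0 = 20/ϵ

Fix ϵ > 0. For n ≥ 1, |20/(n + 2) − 0| = 20/(n + 2) ≤ 20/n.
We need 20/n < ϵ, i.e. n > 20/ϵ.
Take N_0 = 20/ϵ. If n > N_0 then |20/(n + 2)| ≤ 20/n < ϵ.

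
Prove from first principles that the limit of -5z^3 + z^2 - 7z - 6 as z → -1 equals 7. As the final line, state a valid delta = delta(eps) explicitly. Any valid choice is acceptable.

delta = min(1, eps/45)

Let eps > 0. We want delta > 0 such that 0 < |z + 1| < delta implies |(-5z^3 + z^2 - 7z - 6) − 7| < eps.
(-5z^3 + z^2 - 7z - 6) − 7 = -5z^3 + z^2 - 7z - 13 = (z + 1)(-5z^2 + 6z - 13).
So |(-5z^3 + z^2 - 7z - 6) − 7| = |z + 1|·|-5z^2 + 6z - 13|.
Require delta ≤ 1. Then |z + 1| < 1 gives |z| < 2, and by the triangle inequality |-5z^2 + 6z - 13| ≤ 5·2^2 + 6·2 + 13 = 45.
Hence |(-5z^3 + z^2 - 7z - 6) − 7| ≤ 45|z + 1| < eps provided |z + 1| < eps/45.
Take delta = min(1, eps/45). Then 0 < |z + 1| < delta gives both |z + 1| < 1 and |z + 1| < eps/45, so |(-5z^3 + z^2 - 7z - 6) − 7| < eps.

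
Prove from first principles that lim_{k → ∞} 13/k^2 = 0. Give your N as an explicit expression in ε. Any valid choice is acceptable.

N = (13/ε)^{1/2}

Let ε > 0 be given. For k ≥ 1, |13/k^2 − 0| = 13/k^2.
13/k^2 < ε ⇔ k^2 > 13/ε ⇔ k > (13/ε)^{1/2}.
Take N = (13/ε)^{1/2}. Then k > N implies 13/k^2 < ε.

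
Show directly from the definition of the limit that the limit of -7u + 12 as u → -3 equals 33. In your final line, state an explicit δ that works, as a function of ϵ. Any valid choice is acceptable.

Let ϵ > 0 be given. We need δ > 0 so that 0 < |u + 3| < δ implies |(-7u + 12) − 33| < ϵ.
Since (-7u + 12) − 33 = -7(u + 3), we have |(-7u + 12) − 33| = 7|u + 3|.
So 7|u + 3| < ϵ exactly when |u + 3| < ϵ/7.
Take δ = ϵ/7. If 0 < |u + 3| < δ then |(-7u + 12) − 33| = 7|u + 3| < 7·(ϵ/7) = ϵ.

δ = ϵ/7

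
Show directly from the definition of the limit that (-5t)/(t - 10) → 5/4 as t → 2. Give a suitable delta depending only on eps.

delta = min(4, (16/25)eps)

Let eps > 0. We want delta > 0 with 0 < |t − 2| < delta ⇒ |(-5t)/(t - 10) − (5/4)| < eps.
Combining over a common denominator, (-5t)/(t - 10) − (5/4) = [(-5t)·(-8) − (-10)·(t - 10)] / [(-8)·(t - 10)] = 50(t − 2) / ((-8)(t - 10)).
So |(-5t)/(t - 10) − (5/4)| = 50|t − 2| / (8·|t − 10|).
Restrict delta ≤ 4. Then |t − 2| < 4 gives |t − 10| = |(t − 2) + (-8)| ≥ 8 − 4 = 4.
Hence |(-5t)/(t - 10) − (5/4)| < 50|t − 2|/(8·4) = (25/16)|t − 2|, which is < eps once |t − 2| < (16/25)eps.
Take delta = min(4, (16/25)eps). Then 0 < |t − 2| < delta forces both bounds, so |(-5t)/(t - 10) − (5/4)| < eps.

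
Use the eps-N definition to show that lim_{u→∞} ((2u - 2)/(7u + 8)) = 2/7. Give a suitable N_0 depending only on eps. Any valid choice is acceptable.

N_0 = (30/49)/eps

Let eps > 0 be given. We seek N_0 > 0 such that u > N_0 implies |(2u - 2)/(7u + 8) − (2/7)| < eps.
(2u - 2)/(7u + 8) − (2/7) = (7(2u - 2) − 2(7u + 8)) / (7(7u + 8)) = -30/(7(7u + 8)).
For u > 0 we have 7u + 8 > 7u, so |(2u - 2)/(7u + 8) − (2/7)| = 30/(7(7u + 8)) < 30/(7·7u) = (30/49)/u.
Thus |(2u - 2)/(7u + 8) − (2/7)| < eps whenever u > (30/49)/eps.
Take N_0 = (30/49)/eps. If u > N_0 then |(2u - 2)/(7u + 8) − (2/7)| < (30/49)/u < eps.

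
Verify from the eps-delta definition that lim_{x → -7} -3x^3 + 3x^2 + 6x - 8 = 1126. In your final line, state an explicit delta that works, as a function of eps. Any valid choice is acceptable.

Let eps > 0 be given. We want delta > 0 such that 0 < |x + 7| < delta implies |(-3x^3 + 3x^2 + 6x - 8) − 1126| < eps.
(-3x^3 + 3x^2 + 6x - 8) − 1126 = -3x^3 + 3x^2 + 6x - 1134 = (x + 7)(-3x^2 + 24x - 162).
So |(-3x^3 + 3x^2 + 6x - 8) − 1126| = |x + 7|·|-3x^2 + 24x - 162|.
Assume first that |x + 7| < 2, so |x| < 9. Then |-3x^2 + 24x - 162| ≤ 3·9^2 + 24·9 + 162 = 621.
Hence |(-3x^3 + 3x^2 + 6x - 8) − 1126| ≤ 621|x + 7| < eps provided |x + 7| < eps/621.
Choosing delta = min(2, eps/621) ensures both conditions, hence |(-3x^3 + 3x^2 + 6x - 8) − 1126| < eps.

delta = min(2, eps/621)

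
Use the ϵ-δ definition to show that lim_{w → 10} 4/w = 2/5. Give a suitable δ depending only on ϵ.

Let ϵ > 0. We seek δ > 0 such that 0 < |w − 10| < δ implies |4/w − (2/5)| < ϵ.
|4/w − (2/5)| = 4·|10 − w|/(10·|w|) = 4|w − 10|/(10|w|).
Require δ ≤ 5 so that |w| > 10 − 5 = 5, hence 10|w| > 50.
Then |4/w − (2/5)| < 4|w − 10|/50, which is < ϵ when |w − 10| < (25/2)ϵ.
Take δ = min(5, (25/2)ϵ). Then 0 < |w − 10| < δ gives both |w − 10| < 5 and |w − 10| < (25/2)ϵ, so |4/w − (2/5)| < ϵ.

δ = min(5, (25/2)ϵ)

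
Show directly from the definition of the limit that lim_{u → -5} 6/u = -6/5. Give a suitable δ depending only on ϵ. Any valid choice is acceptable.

Suppose ϵ > 0. We seek δ > 0 such that 0 < |u + 5| < δ implies |6/u + 6/5| < ϵ.
|6/u + 6/5| = 6·|-5 − u|/(5·|u|) = 6|u + 5|/(5|u|).
Restrict δ ≤ 5/2. Then |u + 5| < 5/2 gives |u| > 5/2, so 5|u| > 25/2.
Then |6/u + 6/5| < 6|u + 5|/(25/2), which is < ϵ when |u + 5| < (25/12)ϵ.
Take δ = min(5/2, (25/12)ϵ). Then 0 < |u + 5| < δ gives both |u + 5| < 5/2 and |u + 5| < (25/12)ϵ, so |6/u + 6/5| < ϵ.

δ = min(5/2, (25/12)ϵ)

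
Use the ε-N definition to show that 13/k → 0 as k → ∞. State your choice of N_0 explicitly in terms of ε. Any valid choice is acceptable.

Let ε > 0. For k ≥ 1, |13/k − 0| = 13/(k) ≤ 13/k.
We need 13/k < ε, i.e. k > 13/ε.
Take N_0 = 13/ε. If k > N_0 then |13/k| ≤ 13/k < ε.

N_0 = 13/ε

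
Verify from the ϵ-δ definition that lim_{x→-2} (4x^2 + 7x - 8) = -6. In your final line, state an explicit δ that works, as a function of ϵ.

δ = min(1, ϵ/13)

Suppose ϵ > 0. We want δ > 0 such that 0 < |x + 2| < δ implies |(4x^2 + 7x - 8) + 6| < ϵ.
(4x^2 + 7x - 8) + 6 = 4x^2 + 7x - 2 = (x + 2)(4x - 1).
So |(4x^2 + 7x - 8) + 6| = |x + 2|·|4x - 1|.
Require δ ≤ 1. Then |x + 2| < 1 gives |x| < 3, and by the triangle inequality |4x - 1| ≤ 4·3 + 1 = 13.
Hence |(4x^2 + 7x - 8) + 6| ≤ 13|x + 2| < ϵ provided |x + 2| < ϵ/13.
Take δ = min(1, ϵ/13). Then 0 < |x + 2| < δ gives both |x + 2| < 1 and |x + 2| < ϵ/13, so |(4x^2 + 7x - 8) + 6| < ϵ.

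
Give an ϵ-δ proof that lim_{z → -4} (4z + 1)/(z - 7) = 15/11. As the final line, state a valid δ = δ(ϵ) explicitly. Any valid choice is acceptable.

Suppose ϵ > 0. We want δ > 0 with 0 < |z + 4| < δ ⇒ |(4z + 1)/(z - 7) − (15/11)| < ϵ.
Combining over a common denominator, (4z + 1)/(z - 7) − (15/11) = [(4z + 1)·(-11) − (-15)·(z - 7)] / [(-11)·(z - 7)] = -29(z + 4) / ((-11)(z - 7)).
So |(4z + 1)/(z - 7) − (15/11)| = 29|z + 4| / (11·|z − 7|).
Restrict δ ≤ 11/2. Then |z + 4| < 11/2 gives |z − 7| = |(z + 4) + (-11)| ≥ 11 − 11/2 = 11/2.
Hence |(4z + 1)/(z - 7) − (15/11)| < 29|z + 4|/(11·(11/2)) = (58/121)|z + 4|, which is < ϵ once |z + 4| < (121/58)ϵ.
Take δ = min(11/2, (121/58)ϵ). Then 0 < |z + 4| < δ forces both bounds, so |(4z + 1)/(z - 7) − (15/11)| < ϵ.

δ = min(11/2, (121/58)ϵ)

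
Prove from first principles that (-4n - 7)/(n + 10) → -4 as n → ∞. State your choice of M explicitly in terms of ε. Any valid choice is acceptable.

Suppose ε > 0. For n ≥ 1, |(-4n - 7)/(n + 10) + 4| = |33|/((n + 10)) = 33/((n + 10)).
Since n + 10 ≥ n for n ≥ 1, this is ≤ 33/(n) = 33/n.
So |(-4n - 7)/(n + 10) + 4| < ε whenever n > 33/ε.
Take M = 33/ε. If n > M then |(-4n - 7)/(n + 10) + 4| ≤ 33/n < ε.

M = 33/ε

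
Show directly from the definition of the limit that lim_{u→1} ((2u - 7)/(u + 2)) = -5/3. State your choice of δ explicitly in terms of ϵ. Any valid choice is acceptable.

Suppose ϵ > 0. We want δ > 0 with 0 < |u − 1| < δ ⇒ |(2u - 7)/(u + 2) + 5/3| < ϵ.
Combining over a common denominator, (2u - 7)/(u + 2) + 5/3 = [(2u - 7)·3 − (-5)·(u + 2)] / [3·(u + 2)] = 11(u − 1) / (3(u + 2)).
So |(2u - 7)/(u + 2) + 5/3| = 11|u − 1| / (3·|u + 2|).
Require δ ≤ 3/2, so |u + 2| ≥ |3| − |u − 1| > 3 − 3/2 = 3/2.
Hence |(2u - 7)/(u + 2) + 5/3| < 11|u − 1|/(3·(3/2)) = (22/9)|u − 1|, which is < ϵ once |u − 1| < (9/22)ϵ.
Take δ = min(3/2, (9/22)ϵ). Then 0 < |u − 1| < δ forces both bounds, so |(2u - 7)/(u + 2) + 5/3| < ϵ.

δ = min(3/2, (9/22)ϵ)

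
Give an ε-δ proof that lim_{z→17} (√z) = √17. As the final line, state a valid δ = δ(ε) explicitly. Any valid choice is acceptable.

δ = min(17, √17·ε)

Let ε > 0. We want δ > 0 such that 0 < |z − 17| < δ implies |√z − √17| < ε.
Multiplying by the conjugate, |√z − √17| = |z − 17|/(√z + √17).
Restrict δ ≤ 17 so that |z − 17| < 17 forces z > 0, and then √z + √17 > √17.
Hence |√z − √17| < |z − 17|/√17, which is < ε once |z − 17| < √17·ε.
Take δ = min(17, √17·ε). If 0 < |z − 17| < δ then z > 0 and |√z − √17| < |z − 17|/√17 < ε.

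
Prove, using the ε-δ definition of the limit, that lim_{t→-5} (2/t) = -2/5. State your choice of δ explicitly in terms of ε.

Suppose ε > 0. We seek δ > 0 such that 0 < |t + 5| < δ implies |2/t + 2/5| < ε.
|2/t + 2/5| = 2·|-5 − t|/(5·|t|) = 2|t + 5|/(5|t|).
Restrict δ ≤ 5/2. Then |t + 5| < 5/2 gives |t| > 5/2, so 5|t| > 25/2.
Then |2/t + 2/5| < 2|t + 5|/(25/2), which is < ε when |t + 5| < (25/4)ε.
Take δ = min(5/2, (25/4)ε). Then 0 < |t + 5| < δ gives both |t + 5| < 5/2 and |t + 5| < (25/4)ε, so |2/t + 2/5| < ε.

δ = min(5/2, (25/4)ε)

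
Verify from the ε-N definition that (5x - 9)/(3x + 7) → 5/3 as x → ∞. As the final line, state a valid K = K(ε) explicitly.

Let ε > 0. We seek K > 0 such that x > K implies |(5x - 9)/(3x + 7) − (5/3)| < ε.
(5x - 9)/(3x + 7) − (5/3) = (3(5x - 9) − 5(3x + 7)) / (3(3x + 7)) = -62/(3(3x + 7)).
For x > 0 we have 3x + 7 > 3x, so |(5x - 9)/(3x + 7) − (5/3)| = 62/(3(3x + 7)) < 62/(3·3x) = (62/9)/x.
Thus |(5x - 9)/(3x + 7) − (5/3)| < ε whenever x > (62/9)/ε.
Take K = (62/9)/ε. If x > K then |(5x - 9)/(3x + 7) − (5/3)| < (62/9)/x < ε.

K = (62/9)/ε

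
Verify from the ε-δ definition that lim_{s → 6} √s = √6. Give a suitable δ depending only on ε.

δ = min(6, √6·ε)

Let ε > 0 be given. We want δ > 0 such that 0 < |s − 6| < δ implies |√s − √6| < ε.
Rationalise: √s − √6 = (s − 6)/(√s + √6), so |√s − √6| = |s − 6|/(√s + √6).
Restrict δ ≤ 6 so that |s − 6| < 6 forces s > 0, and then √s + √6 > √6.
Hence |√s − √6| < |s − 6|/√6, which is < ε once |s − 6| < √6·ε.
Take δ = min(6, √6·ε). If 0 < |s − 6| < δ then s > 0 and |√s − √6| < |s − 6|/√6 < ε.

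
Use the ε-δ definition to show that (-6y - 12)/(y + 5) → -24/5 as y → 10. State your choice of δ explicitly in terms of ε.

Let ε > 0 be given. We want δ > 0 with 0 < |y − 10| < δ ⇒ |(-6y - 12)/(y + 5) + 24/5| < ε.
Combining over a common denominator, (-6y - 12)/(y + 5) + 24/5 = [(-6y - 12)·15 − (-72)·(y + 5)] / [15·(y + 5)] = -18(y − 10) / (15(y + 5)).
So |(-6y - 12)/(y + 5) + 24/5| = 18|y − 10| / (15·|y + 5|).
Restrict δ ≤ 15/2. Then |y − 10| < 15/2 gives |y + 5| = |(y − 10) + 15| ≥ 15 − 15/2 = 15/2.
Hence |(-6y - 12)/(y + 5) + 24/5| < 18|y − 10|/(15·(15/2)) = (4/25)|y − 10|, which is < ε once |y − 10| < (25/4)ε.
Take δ = min(15/2, (25/4)ε). Then 0 < |y − 10| < δ forces both bounds, so |(-6y - 12)/(y + 5) + 24/5| < ε.

δ = min(15/2, (25/4)ε)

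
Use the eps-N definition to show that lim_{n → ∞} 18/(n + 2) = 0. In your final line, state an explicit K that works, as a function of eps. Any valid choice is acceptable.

Let eps > 0 be given. For n ≥ 1, |18/(n + 2) − 0| = 18/(n + 2) ≤ 18/n.
We need 18/n < eps, i.e. n > 18/eps.
Take K = 18/eps. If n > K then |18/(n + 2)| ≤ 18/n < eps.

K = 18/eps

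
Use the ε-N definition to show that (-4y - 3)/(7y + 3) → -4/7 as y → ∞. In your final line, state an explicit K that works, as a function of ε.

Let ε > 0 be given. We seek K > 0 such that y > K implies |(-4y - 3)/(7y + 3) + 4/7| < ε.
(-4y - 3)/(7y + 3) + 4/7 = (7(-4y - 3) − (-4)(7y + 3)) / (7(7y + 3)) = -9/(7(7y + 3)).
For y > 0 we have 7y + 3 > 7y, so |(-4y - 3)/(7y + 3) + 4/7| = 9/(7(7y + 3)) < 9/(7·7y) = (9/49)/y.
Thus |(-4y - 3)/(7y + 3) + 4/7| < ε whenever y > (9/49)/ε.
Take K = (9/49)/ε. If y > K then |(-4y - 3)/(7y + 3) + 4/7| < (9/49)/y < ε.

K = (9/49)/ε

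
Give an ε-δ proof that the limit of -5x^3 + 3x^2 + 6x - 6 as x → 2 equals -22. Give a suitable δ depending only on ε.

Fix ε > 0. We want δ > 0 such that 0 < |x − 2| < δ implies |(-5x^3 + 3x^2 + 6x - 6) + 22| < ε.
(-5x^3 + 3x^2 + 6x - 6) + 22 = -5x^3 + 3x^2 + 6x + 16 = (x − 2)(-5x^2 - 7x - 8).
So |(-5x^3 + 3x^2 + 6x - 6) + 22| = |x − 2|·|-5x^2 - 7x - 8|.
Require δ ≤ 2. Then |x − 2| < 2 gives |x| < 4, and by the triangle inequality |-5x^2 - 7x - 8| ≤ 5·4^2 + 7·4 + 8 = 116.
Hence |(-5x^3 + 3x^2 + 6x - 6) + 22| ≤ 116|x − 2| < ε provided |x − 2| < ε/116.
Take δ = min(2, ε/116). Then 0 < |x − 2| < δ gives both |x − 2| < 2 and |x − 2| < ε/116, so |(-5x^3 + 3x^2 + 6x - 6) + 22| < ε.

δ = min(2, ε/116)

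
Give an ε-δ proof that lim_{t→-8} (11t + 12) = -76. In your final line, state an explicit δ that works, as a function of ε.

δ = ε/11

Fix ε > 0. We need δ > 0 so that 0 < |t + 8| < δ implies |(11t + 12) + 76| < ε.
Since (11t + 12) + 76 = 11(t + 8), we have |(11t + 12) + 76| = 11|t + 8|.
So 11|t + 8| < ε exactly when |t + 8| < ε/11.
Choosing δ = ε/11 gives |(11t + 12) + 76| = 11|t + 8| < ε whenever |t + 8| < δ.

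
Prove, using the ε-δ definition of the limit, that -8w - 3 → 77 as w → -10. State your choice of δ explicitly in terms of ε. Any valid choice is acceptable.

δ = ε/8

Fix ε > 0. We need δ > 0 so that 0 < |w + 10| < δ implies |(-8w - 3) − 77| < ε.
Since (-8w - 3) − 77 = -8(w + 10), we have |(-8w - 3) − 77| = 8|w + 10|.
So 8|w + 10| < ε exactly when |w + 10| < ε/8.
Take δ = ε/8. If 0 < |w + 10| < δ then |(-8w - 3) − 77| = 8|w + 10| < 8·(ε/8) = ε.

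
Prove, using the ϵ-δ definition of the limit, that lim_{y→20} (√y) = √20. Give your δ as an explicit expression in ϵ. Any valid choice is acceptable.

δ = min(20, √20·ϵ)

Suppose ϵ > 0. We want δ > 0 such that 0 < |y − 20| < δ implies |√y − √20| < ϵ.
Multiplying by the conjugate, |√y − √20| = |y − 20|/(√y + √20).
Restrict δ ≤ 20 so that |y − 20| < 20 forces y > 0, and then √y + √20 > √20.
Hence |√y − √20| < |y − 20|/√20, which is < ϵ once |y − 20| < √20·ϵ.
Take δ = min(20, √20·ϵ). If 0 < |y − 20| < δ then y > 0 and |√y − √20| < |y − 20|/√20 < ϵ.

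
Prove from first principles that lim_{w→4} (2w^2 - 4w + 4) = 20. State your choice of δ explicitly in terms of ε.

δ = min(1, ε/14)

Fix ε > 0. We want δ > 0 such that 0 < |w − 4| < δ implies |(2w^2 - 4w + 4) − 20| < ε.
(2w^2 - 4w + 4) − 20 = 2w^2 - 4w - 16 = (w − 4)(2w + 4).
So |(2w^2 - 4w + 4) − 20| = |w − 4|·|2w + 4|.
Assume first that |w − 4| < 1, so |w| < 5. Then |2w + 4| ≤ 2·5 + 4 = 14.
Hence |(2w^2 - 4w + 4) − 20| ≤ 14|w − 4| < ε provided |w − 4| < ε/14.
Choosing δ = min(1, ε/14) ensures both conditions, hence |(2w^2 - 4w + 4) − 20| < ε.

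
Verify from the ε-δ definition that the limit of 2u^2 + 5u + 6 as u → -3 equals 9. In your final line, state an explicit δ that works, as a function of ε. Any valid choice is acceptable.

Let ε > 0 be given. We want δ > 0 such that 0 < |u + 3| < δ implies |(2u^2 + 5u + 6) − 9| < ε.
(2u^2 + 5u + 6) − 9 = 2u^2 + 5u - 3 = (u + 3)(2u - 1).
So |(2u^2 + 5u + 6) − 9| = |u + 3|·|2u - 1|.
Require δ ≤ 2. Then |u + 3| < 2 gives |u| < 5, and by the triangle inequality |2u - 1| ≤ 2·5 + 1 = 11.
Hence |(2u^2 + 5u + 6) − 9| ≤ 11|u + 3| < ε provided |u + 3| < ε/11.
Choosing δ = min(2, ε/11) ensures both conditions, hence |(2u^2 + 5u + 6) − 9| < ε.

δ = min(2, ε/11)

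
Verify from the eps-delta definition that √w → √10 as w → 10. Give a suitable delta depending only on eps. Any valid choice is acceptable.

delta = min(10, √10·eps)

Let eps > 0 be given. We want delta > 0 such that 0 < |w − 10| < delta implies |√w − √10| < eps.
Rationalise: √w − √10 = (w − 10)/(√w + √10), so |√w − √10| = |w − 10|/(√w + √10).
Restrict delta ≤ 10 so that |w − 10| < 10 forces w > 0, and then √w + √10 > √10.
Hence |√w − √10| < |w − 10|/√10, which is < eps once |w − 10| < √10·eps.
Take delta = min(10, √10·eps). If 0 < |w − 10| < delta then w > 0 and |√w − √10| < |w − 10|/√10 < eps.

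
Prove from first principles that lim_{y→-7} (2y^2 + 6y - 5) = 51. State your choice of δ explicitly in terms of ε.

Suppose ε > 0. We want δ > 0 such that 0 < |y + 7| < δ implies |(2y^2 + 6y - 5) − 51| < ε.
(2y^2 + 6y - 5) − 51 = 2y^2 + 6y - 56 = (y + 7)(2y - 8).
So |(2y^2 + 6y - 5) − 51| = |y + 7|·|2y - 8|.
Require δ ≤ 1. Then |y + 7| < 1 gives |y| < 8, and by the triangle inequality |2y - 8| ≤ 2·8 + 8 = 24.
Hence |(2y^2 + 6y - 5) − 51| ≤ 24|y + 7| < ε provided |y + 7| < ε/24.
Take δ = min(1, ε/24). Then 0 < |y + 7| < δ gives both |y + 7| < 1 and |y + 7| < ε/24, so |(2y^2 + 6y - 5) − 51| < ε.

δ = min(1, ε/24)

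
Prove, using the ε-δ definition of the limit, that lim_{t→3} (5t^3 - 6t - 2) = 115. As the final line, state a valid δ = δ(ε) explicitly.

δ = min(1, ε/179)

Let ε > 0 be given. We want δ > 0 such that 0 < |t − 3| < δ implies |(5t^3 - 6t - 2) − 115| < ε.
(5t^3 - 6t - 2) − 115 = 5t^3 - 6t - 117 = (t − 3)(5t^2 + 15t + 39).
So |(5t^3 - 6t - 2) − 115| = |t − 3|·|5t^2 + 15t + 39|.
Assume first that |t − 3| < 1, so |t| < 4. Then |5t^2 + 15t + 39| ≤ 5·4^2 + 15·4 + 39 = 179.
Hence |(5t^3 - 6t - 2) − 115| ≤ 179|t − 3| < ε provided |t − 3| < ε/179.
Take δ = min(1, ε/179). Then 0 < |t − 3| < δ gives both |t − 3| < 1 and |t − 3| < ε/179, so |(5t^3 - 6t - 2) − 115| < ε.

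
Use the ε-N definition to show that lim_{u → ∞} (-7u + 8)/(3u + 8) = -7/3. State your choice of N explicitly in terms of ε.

Let ε > 0. We seek N > 0 such that u > N implies |(-7u + 8)/(3u + 8) + 7/3| < ε.
(-7u + 8)/(3u + 8) + 7/3 = (3(-7u + 8) − (-7)(3u + 8)) / (3(3u + 8)) = 80/(3(3u + 8)).
For u > 0 we have 3u + 8 > 3u, so |(-7u + 8)/(3u + 8) + 7/3| = 80/(3(3u + 8)) < 80/(3·3u) = (80/9)/u.
Thus |(-7u + 8)/(3u + 8) + 7/3| < ε whenever u > (80/9)/ε.
Take N = (80/9)/ε. If u > N then |(-7u + 8)/(3u + 8) + 7/3| < (80/9)/u < ε.

N = (80/9)/ε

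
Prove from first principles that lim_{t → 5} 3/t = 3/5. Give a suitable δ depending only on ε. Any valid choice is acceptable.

Let ε > 0 be given. We seek δ > 0 such that 0 < |t − 5| < δ implies |3/t − (3/5)| < ε.
|3/t − (3/5)| = 3·|5 − t|/(5·|t|) = 3|t − 5|/(5|t|).
Require δ ≤ 5/2 so that |t| > 5 − 5/2 = 5/2, hence 5|t| > 25/2.
Then |3/t − (3/5)| < 3|t − 5|/(25/2), which is < ε when |t − 5| < (25/6)ε.
Take δ = min(5/2, (25/6)ε). Then 0 < |t − 5| < δ gives both |t − 5| < 5/2 and |t − 5| < (25/6)ε, so |3/t − (3/5)| < ε.

δ = min(5/2, (25/6)ε)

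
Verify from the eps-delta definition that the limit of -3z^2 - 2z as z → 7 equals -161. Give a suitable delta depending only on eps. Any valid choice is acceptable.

delta = min(1, eps/47)

Let eps > 0 be given. We want delta > 0 such that 0 < |z − 7| < delta implies |(-3z^2 - 2z) + 161| < eps.
(-3z^2 - 2z) + 161 = -3z^2 - 2z + 161 = (z − 7)(-3z - 23).
So |(-3z^2 - 2z) + 161| = |z − 7|·|-3z - 23|.
Assume first that |z − 7| < 1, so |z| < 8. Then |-3z - 23| ≤ 3·8 + 23 = 47.
Hence |(-3z^2 - 2z) + 161| ≤ 47|z − 7| < eps provided |z − 7| < eps/47.
Take delta = min(1, eps/47). Then 0 < |z − 7| < delta gives both |z − 7| < 1 and |z − 7| < eps/47, so |(-3z^2 - 2z) + 161| < eps.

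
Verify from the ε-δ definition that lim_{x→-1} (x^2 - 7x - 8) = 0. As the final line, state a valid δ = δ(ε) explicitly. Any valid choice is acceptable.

Suppose ε > 0. We want δ > 0 such that 0 < |x + 1| < δ implies |(x^2 - 7x - 8)| < ε.
(x^2 - 7x - 8) = x^2 - 7x - 8 = (x + 1)(x - 8).
So |(x^2 - 7x - 8)| = |x + 1|·|x - 8|.
Require δ ≤ 2. Then |x + 1| < 2 gives |x| < 3, and by the triangle inequality |x - 8| ≤ 3 + 8 = 11.
Hence |(x^2 - 7x - 8)| ≤ 11|x + 1| < ε provided |x + 1| < ε/11.
Choosing δ = min(2, ε/11) ensures both conditions, hence |(x^2 - 7x - 8)| < ε.

δ = min(2, ε/11)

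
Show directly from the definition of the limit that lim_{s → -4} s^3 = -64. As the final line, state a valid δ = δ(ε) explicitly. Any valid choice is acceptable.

δ = min(1, ε/61)

Fix ε > 0. We seek δ > 0 with 0 < |s + 4| < δ ⇒ |s^3 + 64| < ε.
Factor: s^3 + 64 = (s + 4)(s^2 - 4s + 16), so |s^3 + 64| = |s + 4|·|s^2 - 4s + 16|.
Impose δ ≤ 1 so that |s| < 5; then |s^2 - 4s + 16| ≤ 61.
Hence |s^3 + 64| ≤ 61|s + 4|, which is < ε once |s + 4| < ε/61.
Take δ = min(1, ε/61). If 0 < |s + 4| < δ then both bounds hold and |s^3 + 64| ≤ 61|s + 4| < 61·(ε/61) = ε.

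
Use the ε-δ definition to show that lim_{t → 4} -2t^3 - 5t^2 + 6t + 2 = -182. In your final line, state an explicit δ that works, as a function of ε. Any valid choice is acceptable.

Suppose ε > 0. We want δ > 0 such that 0 < |t − 4| < δ implies |(-2t^3 - 5t^2 + 6t + 2) + 182| < ε.
(-2t^3 - 5t^2 + 6t + 2) + 182 = -2t^3 - 5t^2 + 6t + 184 = (t − 4)(-2t^2 - 13t - 46).
So |(-2t^3 - 5t^2 + 6t + 2) + 182| = |t − 4|·|-2t^2 - 13t - 46|.
Require δ ≤ 1. Then |t − 4| < 1 gives |t| < 5, and by the triangle inequality |-2t^2 - 13t - 46| ≤ 2·5^2 + 13·5 + 46 = 161.
Hence |(-2t^3 - 5t^2 + 6t + 2) + 182| ≤ 161|t − 4| < ε provided |t − 4| < ε/161.
Take δ = min(1, ε/161). Then 0 < |t − 4| < δ gives both |t − 4| < 1 and |t − 4| < ε/161, so |(-2t^3 - 5t^2 + 6t + 2) + 182| < ε.

δ = min(1, ε/161)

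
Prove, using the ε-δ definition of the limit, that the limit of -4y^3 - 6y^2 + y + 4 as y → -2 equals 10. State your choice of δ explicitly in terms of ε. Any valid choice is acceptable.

Let ε > 0. We want δ > 0 such that 0 < |y + 2| < δ implies |(-4y^3 - 6y^2 + y + 4) − 10| < ε.
(-4y^3 - 6y^2 + y + 4) − 10 = -4y^3 - 6y^2 + y - 6 = (y + 2)(-4y^2 + 2y - 3).
So |(-4y^3 - 6y^2 + y + 4) − 10| = |y + 2|·|-4y^2 + 2y - 3|.
Assume first that |y + 2| < 1, so |y| < 3. Then |-4y^2 + 2y - 3| ≤ 4·3^2 + 2·3 + 3 = 45.
Hence |(-4y^3 - 6y^2 + y + 4) − 10| ≤ 45|y + 2| < ε provided |y + 2| < ε/45.
Take δ = min(1, ε/45). Then 0 < |y + 2| < δ gives both |y + 2| < 1 and |y + 2| < ε/45, so |(-4y^3 - 6y^2 + y + 4) − 10| < ε.

δ = min(1, ε/45)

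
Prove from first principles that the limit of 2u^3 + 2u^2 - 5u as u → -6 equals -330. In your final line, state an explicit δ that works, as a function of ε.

δ = min(2, ε/263)

Let ε > 0 be given. We want δ > 0 such that 0 < |u + 6| < δ implies |(2u^3 + 2u^2 - 5u) + 330| < ε.
(2u^3 + 2u^2 - 5u) + 330 = 2u^3 + 2u^2 - 5u + 330 = (u + 6)(2u^2 - 10u + 55).
So |(2u^3 + 2u^2 - 5u) + 330| = |u + 6|·|2u^2 - 10u + 55|.
Require δ ≤ 2. Then |u + 6| < 2 gives |u| < 8, and by the triangle inequality |2u^2 - 10u + 55| ≤ 2·8^2 + 10·8 + 55 = 263.
Hence |(2u^3 + 2u^2 - 5u) + 330| ≤ 263|u + 6| < ε provided |u + 6| < ε/263.
Take δ = min(2, ε/263). Then 0 < |u + 6| < δ gives both |u + 6| < 2 and |u + 6| < ε/263, so |(2u^3 + 2u^2 - 5u) + 330| < ε.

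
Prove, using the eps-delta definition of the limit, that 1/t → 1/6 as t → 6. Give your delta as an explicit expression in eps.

delta = min(3, 18eps)

Suppose eps > 0. We seek delta > 0 such that 0 < |t − 6| < delta implies |1/t − (1/6)| < eps.
|1/t − (1/6)| = |6 − t|/(6·|t|) = |t − 6|/(6|t|).
Require delta ≤ 3 so that |t| > 6 − 3 = 3, hence 6|t| > 18.
Then |1/t − (1/6)| < |t − 6|/18, which is < eps when |t − 6| < 18eps.
Take delta = min(3, 18eps). Then 0 < |t − 6| < delta gives both |t − 6| < 3 and |t − 6| < 18eps, so |1/t − (1/6)| < eps.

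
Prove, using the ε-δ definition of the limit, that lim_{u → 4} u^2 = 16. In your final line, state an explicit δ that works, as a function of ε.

δ = min(1, ε/9)

Suppose ε > 0. We seek δ > 0 with 0 < |u − 4| < δ ⇒ |u^2 − 16| < ε.
Factor: u^2 − 16 = (u − 4)(u + 4), so |u^2 − 16| = |u − 4|·|u + 4|.
Restrict δ ≤ 1. Then |u − 4| < 1 gives |u| < 5, so by the triangle inequality |u + 4| ≤ 5 + 4 = 9.
Hence |u^2 − 16| ≤ 9|u − 4|, which is < ε once |u − 4| < ε/9.
Take δ = min(1, ε/9). If 0 < |u − 4| < δ then both bounds hold and |u^2 − 16| ≤ 9|u − 4| < 9·(ε/9) = ε.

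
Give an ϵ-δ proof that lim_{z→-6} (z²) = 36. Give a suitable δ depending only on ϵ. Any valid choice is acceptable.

δ = min(1, ϵ/13)

Suppose ϵ > 0. We seek δ > 0 with 0 < |z + 6| < δ ⇒ |z² − 36| < ϵ.
Factor: z² − 36 = (z + 6)(z - 6), so |z² − 36| = |z + 6|·|z - 6|.
Restrict δ ≤ 1. Then |z + 6| < 1 gives |z| < 7, so by the triangle inequality |z - 6| ≤ 7 + 6 = 13.
Hence |z² − 36| ≤ 13|z + 6|, which is < ϵ once |z + 6| < ϵ/13.
Take δ = min(1, ϵ/13). If 0 < |z + 6| < δ then both bounds hold and |z² − 36| ≤ 13|z + 6| < 13·(ϵ/13) = ϵ.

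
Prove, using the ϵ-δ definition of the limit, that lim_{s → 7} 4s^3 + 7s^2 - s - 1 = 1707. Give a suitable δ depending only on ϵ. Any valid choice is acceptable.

δ = min(1, ϵ/780)

Let ϵ > 0. We want δ > 0 such that 0 < |s − 7| < δ implies |(4s^3 + 7s^2 - s - 1) − 1707| < ϵ.
(4s^3 + 7s^2 - s - 1) − 1707 = 4s^3 + 7s^2 - s - 1708 = (s − 7)(4s^2 + 35s + 244).
So |(4s^3 + 7s^2 - s - 1) − 1707| = |s − 7|·|4s^2 + 35s + 244|.
Assume first that |s − 7| < 1, so |s| < 8. Then |4s^2 + 35s + 244| ≤ 4·8^2 + 35·8 + 244 = 780.
Hence |(4s^3 + 7s^2 - s - 1) − 1707| ≤ 780|s − 7| < ϵ provided |s − 7| < ϵ/780.
Choosing δ = min(1, ϵ/780) ensures both conditions, hence |(4s^3 + 7s^2 - s - 1) − 1707| < ϵ.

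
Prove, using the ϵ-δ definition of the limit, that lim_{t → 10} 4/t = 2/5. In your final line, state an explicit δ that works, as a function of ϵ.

δ = min(5, (25/2)ϵ)

Suppose ϵ > 0. We seek δ > 0 such that 0 < |t − 10| < δ implies |4/t − (2/5)| < ϵ.
|4/t − (2/5)| = 4·|10 − t|/(10·|t|) = 4|t − 10|/(10|t|).
Restrict δ ≤ 5. Then |t − 10| < 5 gives |t| > 5, so 10|t| > 50.
Then |4/t − (2/5)| < 4|t − 10|/50, which is < ϵ when |t − 10| < (25/2)ϵ.
Take δ = min(5, (25/2)ϵ). Then 0 < |t − 10| < δ gives both |t − 10| < 5 and |t − 10| < (25/2)ϵ, so |4/t − (2/5)| < ϵ.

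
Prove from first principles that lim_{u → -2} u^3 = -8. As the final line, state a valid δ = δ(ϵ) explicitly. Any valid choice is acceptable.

δ = min(1, ϵ/19)

Let ϵ > 0 be given. We seek δ > 0 with 0 < |u + 2| < δ ⇒ |u^3 + 8| < ϵ.
Factor: u^3 + 8 = (u + 2)(u^2 - 2u + 4), so |u^3 + 8| = |u + 2|·|u^2 - 2u + 4|.
Restrict δ ≤ 1. Then |u + 2| < 1 gives |u| < 3, so by the triangle inequality |u^2 - 2u + 4| ≤ 3^2 + 2·3 + 4 = 19.
Hence |u^3 + 8| ≤ 19|u + 2|, which is < ϵ once |u + 2| < ϵ/19.
Take δ = min(1, ϵ/19). If 0 < |u + 2| < δ then both bounds hold and |u^3 + 8| ≤ 19|u + 2| < 19·(ϵ/19) = ϵ.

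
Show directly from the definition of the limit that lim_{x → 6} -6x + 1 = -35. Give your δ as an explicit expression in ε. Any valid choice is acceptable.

δ = ε/6

Let ε > 0. We need δ > 0 so that 0 < |x − 6| < δ implies |(-6x + 1) + 35| < ε.
Since (-6x + 1) + 35 = -6(x − 6), we have |(-6x + 1) + 35| = 6|x − 6|.
Thus it suffices that |x − 6| < ε/6.
Take δ = ε/6. If 0 < |x − 6| < δ then |(-6x + 1) + 35| = 6|x − 6| < 6·(ε/6) = ε.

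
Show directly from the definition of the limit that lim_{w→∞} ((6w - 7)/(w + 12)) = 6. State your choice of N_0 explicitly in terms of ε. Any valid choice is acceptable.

Suppose ε > 0. We seek N_0 > 0 such that w > N_0 implies |(6w - 7)/(w + 12) − 6| < ε.
(6w - 7)/(w + 12) − 6 = ((6w - 7) − 6(w + 12)) / ((w + 12)) = -79/((w + 12)).
For w > 0 we have w + 12 > w, so |(6w - 7)/(w + 12) − 6| = 79/((w + 12)) < 79/(w) = 79/w.
Thus |(6w - 7)/(w + 12) − 6| < ε whenever w > 79/ε.
Take N_0 = 79/ε. If w > N_0 then |(6w - 7)/(w + 12) − 6| < 79/w < ε.

N_0 = 79/ε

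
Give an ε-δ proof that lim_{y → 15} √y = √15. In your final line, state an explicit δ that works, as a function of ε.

δ = min(15, √15·ε)

Let ε > 0 be given. We want δ > 0 such that 0 < |y − 15| < δ implies |√y − √15| < ε.
Rationalise: √y − √15 = (y − 15)/(√y + √15), so |√y − √15| = |y − 15|/(√y + √15).
Restrict δ ≤ 15 so that |y − 15| < 15 forces y > 0, and then √y + √15 > √15.
Hence |√y − √15| < |y − 15|/√15, which is < ε once |y − 15| < √15·ε.
Take δ = min(15, √15·ε). If 0 < |y − 15| < δ then y > 0 and |√y − √15| < |y − 15|/√15 < ε.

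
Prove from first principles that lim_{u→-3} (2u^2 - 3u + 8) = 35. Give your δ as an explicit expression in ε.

δ = min(1, ε/17)

Suppose ε > 0. We want δ > 0 such that 0 < |u + 3| < δ implies |(2u^2 - 3u + 8) − 35| < ε.
(2u^2 - 3u + 8) − 35 = 2u^2 - 3u - 27 = (u + 3)(2u - 9).
So |(2u^2 - 3u + 8) − 35| = |u + 3|·|2u - 9|.
Require δ ≤ 1. Then |u + 3| < 1 gives |u| < 4, and by the triangle inequality |2u - 9| ≤ 2·4 + 9 = 17.
Hence |(2u^2 - 3u + 8) − 35| ≤ 17|u + 3| < ε provided |u + 3| < ε/17.
Choosing δ = min(1, ε/17) ensures both conditions, hence |(2u^2 - 3u + 8) − 35| < ε.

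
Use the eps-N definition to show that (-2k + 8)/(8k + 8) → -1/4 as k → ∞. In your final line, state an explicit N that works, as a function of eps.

N = (5/4)/eps

Let eps > 0 be given. For k ≥ 1, |(-2k + 8)/(8k + 8) + 1/4| = |80|/(8(8k + 8)) = 80/(8(8k + 8)).
Since 8k + 8 ≥ 8k for k ≥ 1, this is ≤ 80/(8·8k) = (5/4)/k.
So |(-2k + 8)/(8k + 8) + 1/4| < eps whenever k > (5/4)/eps.
Take N = (5/4)/eps. If k > N then |(-2k + 8)/(8k + 8) + 1/4| ≤ (5/4)/k < eps.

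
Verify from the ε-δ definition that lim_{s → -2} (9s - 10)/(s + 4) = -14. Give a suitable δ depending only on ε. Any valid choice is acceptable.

δ = min(1, (1/23)ε)

Fix ε > 0. We want δ > 0 with 0 < |s + 2| < δ ⇒ |(9s - 10)/(s + 4) + 14| < ε.
Combining over a common denominator, (9s - 10)/(s + 4) + 14 = [(9s - 10)·2 − (-28)·(s + 4)] / [2·(s + 4)] = 46(s + 2) / (2(s + 4)).
So |(9s - 10)/(s + 4) + 14| = 46|s + 2| / (2·|s + 4|).
Require δ ≤ 1, so |s + 4| ≥ |2| − |s + 2| > 2 − 1 = 1.
Hence |(9s - 10)/(s + 4) + 14| < 46|s + 2|/(2·1) = 23|s + 2|, which is < ε once |s + 2| < (1/23)ε.
Take δ = min(1, (1/23)ε). Then 0 < |s + 2| < δ forces both bounds, so |(9s - 10)/(s + 4) + 14| < ε.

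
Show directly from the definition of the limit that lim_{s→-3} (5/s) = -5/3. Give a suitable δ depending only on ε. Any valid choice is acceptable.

δ = min(3/2, (9/10)ε)

Suppose ε > 0. We seek δ > 0 such that 0 < |s + 3| < δ implies |5/s + 5/3| < ε.
|5/s + 5/3| = 5·|-3 − s|/(3·|s|) = 5|s + 3|/(3|s|).
Require δ ≤ 3/2 so that |s| > 3 − 3/2 = 3/2, hence 3|s| > 9/2.
Then |5/s + 5/3| < 5|s + 3|/(9/2), which is < ε when |s + 3| < (9/10)ε.
Take δ = min(3/2, (9/10)ε). Then 0 < |s + 3| < δ gives both |s + 3| < 3/2 and |s + 3| < (9/10)ε, so |5/s + 5/3| < ε.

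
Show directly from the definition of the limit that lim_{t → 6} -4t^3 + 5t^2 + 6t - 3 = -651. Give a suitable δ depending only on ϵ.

Let ϵ > 0 be given. We want δ > 0 such that 0 < |t − 6| < δ implies |(-4t^3 + 5t^2 + 6t - 3) + 651| < ϵ.
(-4t^3 + 5t^2 + 6t - 3) + 651 = -4t^3 + 5t^2 + 6t + 648 = (t − 6)(-4t^2 - 19t - 108).
So |(-4t^3 + 5t^2 + 6t - 3) + 651| = |t − 6|·|-4t^2 - 19t - 108|.
Assume first that |t − 6| < 2, so |t| < 8. Then |-4t^2 - 19t - 108| ≤ 4·8^2 + 19·8 + 108 = 516.
Hence |(-4t^3 + 5t^2 + 6t - 3) + 651| ≤ 516|t − 6| < ϵ provided |t − 6| < ϵ/516.
Take δ = min(2, ϵ/516). Then 0 < |t − 6| < δ gives both |t − 6| < 2 and |t − 6| < ϵ/516, so |(-4t^3 + 5t^2 + 6t - 3) + 651| < ϵ.

δ = min(2, ϵ/516)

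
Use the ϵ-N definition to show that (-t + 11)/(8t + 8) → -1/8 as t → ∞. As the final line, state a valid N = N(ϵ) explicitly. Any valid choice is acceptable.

Suppose ϵ > 0. We seek N > 0 such that t > N implies |(-t + 11)/(8t + 8) + 1/8| < ϵ.
(-t + 11)/(8t + 8) + 1/8 = (8(-t + 11) − (-1)(8t + 8)) / (8(8t + 8)) = 96/(8(8t + 8)).
For t > 0 we have 8t + 8 > 8t, so |(-t + 11)/(8t + 8) + 1/8| = 96/(8(8t + 8)) < 96/(8·8t) = (3/2)/t.
Thus |(-t + 11)/(8t + 8) + 1/8| < ϵ whenever t > (3/2)/ϵ.
Take N = (3/2)/ϵ. If t > N then |(-t + 11)/(8t + 8) + 1/8| < (3/2)/t < ϵ.

N = (3/2)/ϵ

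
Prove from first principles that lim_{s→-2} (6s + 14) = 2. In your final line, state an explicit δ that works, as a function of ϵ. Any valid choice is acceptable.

Fix ϵ > 0. We need δ > 0 so that 0 < |s + 2| < δ implies |(6s + 14) − 2| < ϵ.
|(6s + 14) − 2| = |6s + 12| = 6|s + 2|.
Thus it suffices that |s + 2| < ϵ/6.
Take δ = ϵ/6. If 0 < |s + 2| < δ then |(6s + 14) − 2| = 6|s + 2| < 6·(ϵ/6) = ϵ.

δ = ϵ/6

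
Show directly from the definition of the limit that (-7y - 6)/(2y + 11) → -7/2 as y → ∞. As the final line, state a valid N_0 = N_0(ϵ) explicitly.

Let ϵ > 0 be given. We seek N_0 > 0 such that y > N_0 implies |(-7y - 6)/(2y + 11) + 7/2| < ϵ.
(-7y - 6)/(2y + 11) + 7/2 = (2(-7y - 6) − (-7)(2y + 11)) / (2(2y + 11)) = 65/(2(2y + 11)).
For y > 0 we have 2y + 11 > 2y, so |(-7y - 6)/(2y + 11) + 7/2| = 65/(2(2y + 11)) < 65/(2·2y) = (65/4)/y.
Thus |(-7y - 6)/(2y + 11) + 7/2| < ϵ whenever y > (65/4)/ϵ.
Take N_0 = (65/4)/ϵ. If y > N_0 then |(-7y - 6)/(2y + 11) + 7/2| < (65/4)/y < ϵ.

N_0 = (65/4)/ϵ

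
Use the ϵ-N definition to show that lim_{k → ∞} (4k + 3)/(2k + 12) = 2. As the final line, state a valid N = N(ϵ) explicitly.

Let ϵ > 0. For k ≥ 1, |(4k + 3)/(2k + 12) − 2| = |-42|/(2(2k + 12)) = 42/(2(2k + 12)).
Since 2k + 12 ≥ 2k for k ≥ 1, this is ≤ 42/(2·2k) = (21/2)/k.
So |(4k + 3)/(2k + 12) − 2| < ϵ whenever k > (21/2)/ϵ.
Take N = (21/2)/ϵ. If k > N then |(4k + 3)/(2k + 12) − 2| ≤ (21/2)/k < ϵ.

N = (21/2)/ϵ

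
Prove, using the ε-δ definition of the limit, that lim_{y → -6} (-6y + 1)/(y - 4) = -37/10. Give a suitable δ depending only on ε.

Suppose ε > 0. We want δ > 0 with 0 < |y + 6| < δ ⇒ |(-6y + 1)/(y - 4) + 37/10| < ε.
Combining over a common denominator, (-6y + 1)/(y - 4) + 37/10 = [(-6y + 1)·(-10) − 37·(y - 4)] / [(-10)·(y - 4)] = 23(y + 6) / ((-10)(y - 4)).
So |(-6y + 1)/(y - 4) + 37/10| = 23|y + 6| / (10·|y − 4|).
Require δ ≤ 5, so |y − 4| ≥ |-10| − |y + 6| > 10 − 5 = 5.
Hence |(-6y + 1)/(y - 4) + 37/10| < 23|y + 6|/(10·5) = (23/50)|y + 6|, which is < ε once |y + 6| < (50/23)ε.
Take δ = min(5, (50/23)ε). Then 0 < |y + 6| < δ forces both bounds, so |(-6y + 1)/(y - 4) + 37/10| < ε.

δ = min(5, (50/23)ε)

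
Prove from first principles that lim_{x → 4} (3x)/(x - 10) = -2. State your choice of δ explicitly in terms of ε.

δ = min(3, (3/5)ε)

Suppose ε > 0. We want δ > 0 with 0 < |x − 4| < δ ⇒ |(3x)/(x - 10) + 2| < ε.
Combining over a common denominator, (3x)/(x - 10) + 2 = [(3x)·(-6) − 12·(x - 10)] / [(-6)·(x - 10)] = -30(x − 4) / ((-6)(x - 10)).
So |(3x)/(x - 10) + 2| = 30|x − 4| / (6·|x − 10|).
Require δ ≤ 3, so |x − 10| ≥ |-6| − |x − 4| > 6 − 3 = 3.
Hence |(3x)/(x - 10) + 2| < 30|x − 4|/(6·3) = (5/3)|x − 4|, which is < ε once |x − 4| < (3/5)ε.
Take δ = min(3, (3/5)ε). Then 0 < |x − 4| < δ forces both bounds, so |(3x)/(x - 10) + 2| < ε.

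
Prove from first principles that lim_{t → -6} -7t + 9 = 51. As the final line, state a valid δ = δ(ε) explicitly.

δ = ε/7

Let ε > 0 be given. We need δ > 0 so that 0 < |t + 6| < δ implies |(-7t + 9) − 51| < ε.
Since (-7t + 9) − 51 = -7(t + 6), we have |(-7t + 9) − 51| = 7|t + 6|.
So 7|t + 6| < ε exactly when |t + 6| < ε/7.
Choosing δ = ε/7 gives |(-7t + 9) − 51| = 7|t + 6| < ε whenever |t + 6| < δ.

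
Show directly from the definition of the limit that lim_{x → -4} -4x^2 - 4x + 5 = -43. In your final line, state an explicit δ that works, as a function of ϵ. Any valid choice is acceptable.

Fix ϵ > 0. We want δ > 0 such that 0 < |x + 4| < δ implies |(-4x^2 - 4x + 5) + 43| < ϵ.
(-4x^2 - 4x + 5) + 43 = -4x^2 - 4x + 48 = (x + 4)(-4x + 12).
So |(-4x^2 - 4x + 5) + 43| = |x + 4|·|-4x + 12|.
Require δ ≤ 1. Then |x + 4| < 1 gives |x| < 5, and by the triangle inequality |-4x + 12| ≤ 4·5 + 12 = 32.
Hence |(-4x^2 - 4x + 5) + 43| ≤ 32|x + 4| < ϵ provided |x + 4| < ϵ/32.
Take δ = min(1, ϵ/32). Then 0 < |x + 4| < δ gives both |x + 4| < 1 and |x + 4| < ϵ/32, so |(-4x^2 - 4x + 5) + 43| < ϵ.

δ = min(1, ϵ/32)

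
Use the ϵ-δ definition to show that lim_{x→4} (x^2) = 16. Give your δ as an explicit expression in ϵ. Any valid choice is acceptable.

Suppose ϵ > 0. We seek δ > 0 with 0 < |x − 4| < δ ⇒ |x^2 − 16| < ϵ.
Factor: x^2 − 16 = (x − 4)(x + 4), so |x^2 − 16| = |x − 4|·|x + 4|.
Impose δ ≤ 2 so that |x| < 6; then |x + 4| ≤ 10.
Hence |x^2 − 16| ≤ 10|x − 4|, which is < ϵ once |x − 4| < ϵ/10.
Take δ = min(2, ϵ/10). If 0 < |x − 4| < δ then both bounds hold and |x^2 − 16| ≤ 10|x − 4| < 10·(ϵ/10) = ϵ.

δ = min(2, ϵ/10)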